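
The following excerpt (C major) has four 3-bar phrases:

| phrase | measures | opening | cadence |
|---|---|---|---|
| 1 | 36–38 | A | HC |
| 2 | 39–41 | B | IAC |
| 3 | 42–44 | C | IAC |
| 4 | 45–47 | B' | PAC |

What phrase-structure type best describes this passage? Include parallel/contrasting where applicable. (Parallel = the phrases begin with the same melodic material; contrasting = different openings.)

contrasting double period

Four phrases in two halves: the first half (mm. 36–41) ends with an imperfect authentic cadence, the second (mm. 42–47) with a perfect authentic cadence — a large antecedent–consequent pair, i.e. a double period.
Phrase 3 begins with different material from phrase 1, making it contrasting.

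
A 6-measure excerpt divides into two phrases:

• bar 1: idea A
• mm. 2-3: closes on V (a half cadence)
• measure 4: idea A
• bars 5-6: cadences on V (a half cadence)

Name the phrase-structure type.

repeated phrase

Both phrases have the same opening (A) and the same cadence (half cadence): the second is a restatement, not a consequent, so this is a repeated phrase rather than a period.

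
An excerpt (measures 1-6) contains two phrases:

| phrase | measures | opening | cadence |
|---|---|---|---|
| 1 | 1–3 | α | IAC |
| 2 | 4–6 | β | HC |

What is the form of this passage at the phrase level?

phrase group

The second phrase closes with a half cadence, which is not stronger than the first phrase's imperfect authentic cadence; without a weak→strong cadential pair there is no antecedent–consequent relationship, so this is a phrase group rather than a period.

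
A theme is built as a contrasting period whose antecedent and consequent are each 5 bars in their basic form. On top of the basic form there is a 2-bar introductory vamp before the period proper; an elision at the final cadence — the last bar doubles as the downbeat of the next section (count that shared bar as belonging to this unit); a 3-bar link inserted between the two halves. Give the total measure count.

Basic contrasting period: 5 + 5 = 10 bars.
10 (basic form) + 2 (introduction) + 3 (link) = 15.
The elision shares a bar with the next section but does not change this unit's count.

15 measures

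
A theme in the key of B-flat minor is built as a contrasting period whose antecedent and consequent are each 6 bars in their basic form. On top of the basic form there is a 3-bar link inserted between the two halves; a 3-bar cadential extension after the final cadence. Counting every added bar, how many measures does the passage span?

18 measures

Basic contrasting period: 6 + 6 = 12 bars.
12 (basic form) + 3 (link) + 3 (cadential extension) = 18.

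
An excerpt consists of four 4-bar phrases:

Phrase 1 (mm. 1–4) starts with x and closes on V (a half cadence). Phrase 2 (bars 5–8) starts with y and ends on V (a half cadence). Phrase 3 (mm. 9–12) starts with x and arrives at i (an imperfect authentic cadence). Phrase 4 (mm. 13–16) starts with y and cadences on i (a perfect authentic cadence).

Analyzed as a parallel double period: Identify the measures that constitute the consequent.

In a double period the four phrases pair into a large antecedent (phrases 1–2, ending half cadence) and a large consequent (phrases 3–4, ending perfect authentic cadence). The consequent spans mm. 9-16.

measures 9–16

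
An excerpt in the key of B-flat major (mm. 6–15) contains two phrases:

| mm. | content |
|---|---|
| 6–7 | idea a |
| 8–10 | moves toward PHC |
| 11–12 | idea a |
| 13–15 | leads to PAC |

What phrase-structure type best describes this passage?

Phrase 1 ends with a Phrygian half cadence (weaker) and phrase 2 with a perfect authentic cadence (stronger): antecedent + consequent = a period.
The two phrases open with the same material (a / a), so the period is parallel.

parallel period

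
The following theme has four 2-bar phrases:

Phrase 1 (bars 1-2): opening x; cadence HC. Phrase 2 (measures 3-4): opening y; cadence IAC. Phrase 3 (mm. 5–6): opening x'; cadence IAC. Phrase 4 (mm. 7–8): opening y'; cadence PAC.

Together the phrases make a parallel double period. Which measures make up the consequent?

measures 5–8

In a double period the first pair of phrases (ending imperfect authentic cadence) is the large antecedent and the second pair (ending perfect authentic cadence) is the large consequent; the consequent is measures 5–8.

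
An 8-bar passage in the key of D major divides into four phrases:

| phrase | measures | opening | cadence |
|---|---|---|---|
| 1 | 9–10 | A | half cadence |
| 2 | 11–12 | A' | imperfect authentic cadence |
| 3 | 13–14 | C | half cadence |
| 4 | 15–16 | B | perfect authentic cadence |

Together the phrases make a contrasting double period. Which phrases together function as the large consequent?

In a double period the first pair of phrases (ending imperfect authentic cadence) is the large antecedent and the second pair (ending perfect authentic cadence) is the large consequent; the consequent is phrases 3 and 4.

phrases 3 and 4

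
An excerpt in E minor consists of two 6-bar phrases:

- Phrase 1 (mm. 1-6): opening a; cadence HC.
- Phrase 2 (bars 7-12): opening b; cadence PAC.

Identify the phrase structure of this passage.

contrasting period

Phrase 1 ends with a half cadence (weaker) and phrase 2 with a perfect authentic cadence (stronger): antecedent + consequent = a period.
The two phrases open with different material (a / b), so the period is contrasting.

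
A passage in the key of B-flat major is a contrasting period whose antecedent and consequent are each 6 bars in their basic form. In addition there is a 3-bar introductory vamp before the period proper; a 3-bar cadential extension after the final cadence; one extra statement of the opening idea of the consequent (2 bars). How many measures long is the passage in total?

Basic contrasting period: 6 + 6 = 12 bars.
12 (basic form) + 3 (introduction) + 3 (cadential extension) + 2 (extra statement) = 20.

20 measures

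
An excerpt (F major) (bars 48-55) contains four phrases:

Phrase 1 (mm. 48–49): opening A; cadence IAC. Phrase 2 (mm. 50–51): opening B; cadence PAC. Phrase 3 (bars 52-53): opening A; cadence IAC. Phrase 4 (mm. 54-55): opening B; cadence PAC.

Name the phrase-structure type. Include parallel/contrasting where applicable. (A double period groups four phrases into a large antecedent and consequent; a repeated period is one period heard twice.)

The cadence pattern IAC–PAC–IAC–PAC is weak–strong twice, and phrases 3–4 restate phrases 1–2: a period heard twice, not a double period (which would end weakly at phrase 2).

repeated period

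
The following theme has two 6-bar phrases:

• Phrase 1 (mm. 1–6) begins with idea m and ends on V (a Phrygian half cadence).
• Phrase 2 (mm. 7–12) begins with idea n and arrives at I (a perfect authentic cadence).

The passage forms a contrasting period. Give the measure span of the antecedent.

measures 1–6

The phrase ending with the weaker cadence (Phrygian half cadence) is the antecedent; the one ending more conclusively (perfect authentic cadence) is the consequent. The antecedent is measures 1–6.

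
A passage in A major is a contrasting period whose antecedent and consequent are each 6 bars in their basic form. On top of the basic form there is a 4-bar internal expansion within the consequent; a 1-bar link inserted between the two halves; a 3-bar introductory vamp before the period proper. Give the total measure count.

Basic contrasting period: 6 + 6 = 12 bars.
12 (basic form) + 4 (internal expansion) + 1 (link) + 3 (introduction) = 20.

20 measures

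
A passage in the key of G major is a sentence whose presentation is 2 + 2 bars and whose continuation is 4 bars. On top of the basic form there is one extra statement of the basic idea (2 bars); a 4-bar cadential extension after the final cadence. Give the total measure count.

Basic sentence: 2 + 2 + 4 = 8 bars.
8 (basic form) + 2 (extra statement) + 4 (cadential extension) = 14.

14 measures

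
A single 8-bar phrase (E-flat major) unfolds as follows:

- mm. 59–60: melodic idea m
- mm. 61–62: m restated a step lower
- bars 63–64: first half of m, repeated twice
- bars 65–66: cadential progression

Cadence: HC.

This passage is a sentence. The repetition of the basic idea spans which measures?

measures 61–62

The presentation of a sentence is the basic idea (mm. 59–60) plus its repetition (bars 61–62); the repetition of the basic idea is therefore mm. 61–62.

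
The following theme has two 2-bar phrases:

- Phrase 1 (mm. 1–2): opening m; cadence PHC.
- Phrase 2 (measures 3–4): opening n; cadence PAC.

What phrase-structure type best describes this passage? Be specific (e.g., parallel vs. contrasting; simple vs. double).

contrasting period

Phrase 1 ends with a Phrygian half cadence (weaker) and phrase 2 with a perfect authentic cadence (stronger): antecedent + consequent = a period.
The two phrases open with different material (m / n), so the period is contrasting.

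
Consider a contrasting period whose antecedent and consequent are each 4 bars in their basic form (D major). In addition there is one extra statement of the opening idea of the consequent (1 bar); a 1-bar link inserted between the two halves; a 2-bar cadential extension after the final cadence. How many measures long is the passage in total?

12 measures

Basic contrasting period: 4 + 4 = 8 bars.
8 (basic form) + 1 (extra statement) + 1 (link) + 2 (cadential extension) = 12.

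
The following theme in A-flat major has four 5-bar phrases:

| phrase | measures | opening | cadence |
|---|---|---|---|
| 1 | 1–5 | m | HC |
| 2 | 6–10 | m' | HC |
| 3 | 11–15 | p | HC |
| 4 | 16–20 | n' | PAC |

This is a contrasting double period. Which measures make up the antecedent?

In a double period the first pair of phrases (ending half cadence) is the large antecedent and the second pair (ending perfect authentic cadence) is the large consequent; the antecedent is measures 1–10.

measures 1–10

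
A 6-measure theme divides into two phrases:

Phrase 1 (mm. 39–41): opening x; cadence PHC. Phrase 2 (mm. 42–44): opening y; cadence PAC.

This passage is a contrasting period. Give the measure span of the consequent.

The antecedent is the phrase ending with the weaker cadence (Phrygian half cadence, phrase 1) and the consequent the one ending more conclusively (perfect authentic cadence, phrase 2); the consequent is mm. 42-44.

measures 42–44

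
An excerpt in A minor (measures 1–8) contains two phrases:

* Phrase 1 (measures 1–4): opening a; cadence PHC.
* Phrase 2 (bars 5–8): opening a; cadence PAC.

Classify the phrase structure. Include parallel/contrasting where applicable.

parallel period

Phrase 1 ends with a Phrygian half cadence (weaker) and phrase 2 with a perfect authentic cadence (stronger): antecedent + consequent = a period.
The two phrases open with the same material (a / a), so the period is parallel.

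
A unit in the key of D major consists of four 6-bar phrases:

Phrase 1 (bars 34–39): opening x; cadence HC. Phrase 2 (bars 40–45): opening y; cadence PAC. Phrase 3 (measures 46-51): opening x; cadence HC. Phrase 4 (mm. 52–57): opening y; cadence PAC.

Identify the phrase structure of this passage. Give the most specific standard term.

repeated period

The cadence pattern HC–PAC–HC–PAC is weak–strong twice, and phrases 3–4 restate phrases 1–2: a period heard twice, not a double period (which would end weakly at phrase 2).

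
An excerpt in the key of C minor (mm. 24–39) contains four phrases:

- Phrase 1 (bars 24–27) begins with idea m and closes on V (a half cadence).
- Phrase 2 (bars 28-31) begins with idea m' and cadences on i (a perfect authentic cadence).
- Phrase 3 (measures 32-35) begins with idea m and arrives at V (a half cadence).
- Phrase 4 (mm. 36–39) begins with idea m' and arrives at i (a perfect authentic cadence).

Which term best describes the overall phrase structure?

repeated period

The cadence pattern HC–PAC–HC–PAC is weak–strong twice, and phrases 3–4 restate phrases 1–2: a period heard twice, not a double period (which would end weakly at phrase 2).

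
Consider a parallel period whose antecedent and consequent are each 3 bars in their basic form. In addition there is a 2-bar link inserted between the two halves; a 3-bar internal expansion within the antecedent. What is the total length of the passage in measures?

11 measures

Basic parallel period: 3 + 3 = 6 bars.
6 (basic form) + 2 (link) + 3 (internal expansion) = 11.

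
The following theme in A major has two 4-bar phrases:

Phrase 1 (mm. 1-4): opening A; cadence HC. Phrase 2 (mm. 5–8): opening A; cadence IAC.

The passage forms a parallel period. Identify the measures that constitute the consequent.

measures 5–8

The antecedent is the phrase ending with the weaker cadence (half cadence, phrase 1) and the consequent the one ending more conclusively (imperfect authentic cadence, phrase 2); the consequent is bars 5–8.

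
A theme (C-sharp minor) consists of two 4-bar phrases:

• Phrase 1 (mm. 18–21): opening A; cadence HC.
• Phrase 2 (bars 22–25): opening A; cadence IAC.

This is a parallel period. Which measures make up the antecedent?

measures 18–21

The phrase ending with the weaker cadence (half cadence) is the antecedent; the one ending more conclusively (imperfect authentic cadence) is the consequent. The antecedent is measures 18–21.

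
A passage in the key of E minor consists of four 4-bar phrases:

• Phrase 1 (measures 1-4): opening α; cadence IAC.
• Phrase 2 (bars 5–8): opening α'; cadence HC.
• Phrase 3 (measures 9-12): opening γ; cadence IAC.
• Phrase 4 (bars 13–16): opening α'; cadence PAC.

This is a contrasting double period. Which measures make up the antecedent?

In a double period the first pair of phrases (ending half cadence) is the large antecedent and the second pair (ending perfect authentic cadence) is the large consequent; the antecedent is measures 1–8.

measures 1–8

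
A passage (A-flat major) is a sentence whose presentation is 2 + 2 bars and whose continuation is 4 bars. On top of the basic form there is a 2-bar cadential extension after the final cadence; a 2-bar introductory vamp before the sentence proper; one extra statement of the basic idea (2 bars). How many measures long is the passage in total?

14 measures

Basic sentence: 2 + 2 + 4 = 8 bars.
8 (basic form) + 2 (cadential extension) + 2 (introduction) + 2 (extra statement) = 14.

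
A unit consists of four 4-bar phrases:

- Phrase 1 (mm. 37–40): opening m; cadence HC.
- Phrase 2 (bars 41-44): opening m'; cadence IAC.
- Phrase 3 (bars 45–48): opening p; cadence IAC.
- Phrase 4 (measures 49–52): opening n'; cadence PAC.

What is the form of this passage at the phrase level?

Four phrases in two halves: the first half (measures 37-44) ends with an imperfect authentic cadence, the second (mm. 45-52) with a perfect authentic cadence — a large antecedent–consequent pair, i.e. a double period.
Phrase 3 begins with different material from phrase 1, making it contrasting.

contrasting double period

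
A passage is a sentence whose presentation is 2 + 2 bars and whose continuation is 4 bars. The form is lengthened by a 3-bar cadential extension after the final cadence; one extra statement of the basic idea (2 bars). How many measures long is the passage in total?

13 measures

Basic sentence: 2 + 2 + 4 = 8 bars.
8 (basic form) + 3 (cadential extension) + 2 (extra statement) = 13.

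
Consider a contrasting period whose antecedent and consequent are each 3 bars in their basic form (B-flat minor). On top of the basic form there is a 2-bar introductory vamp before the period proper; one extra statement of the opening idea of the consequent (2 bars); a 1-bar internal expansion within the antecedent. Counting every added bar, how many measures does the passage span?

11 measures

Basic contrasting period: 3 + 3 = 6 bars.
6 (basic form) + 2 (introduction) + 2 (extra statement) + 1 (internal expansion) = 11.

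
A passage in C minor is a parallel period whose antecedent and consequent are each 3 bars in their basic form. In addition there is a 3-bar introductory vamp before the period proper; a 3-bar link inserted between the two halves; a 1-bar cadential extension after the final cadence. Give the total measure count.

13 measures

Basic parallel period: 3 + 3 = 6 bars.
6 (basic form) + 3 (introduction) + 3 (link) + 1 (cadential extension) = 13.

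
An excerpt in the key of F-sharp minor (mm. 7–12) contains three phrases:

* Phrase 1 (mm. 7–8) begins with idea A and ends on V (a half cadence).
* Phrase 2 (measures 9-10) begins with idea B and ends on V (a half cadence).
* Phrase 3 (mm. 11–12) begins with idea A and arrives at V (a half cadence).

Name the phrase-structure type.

The final phrase closes with a half cadence, which is not stronger than the preceding half cadence; the 3 phrases lack an overall antecedent–consequent design and so form a phrase group.

phrase group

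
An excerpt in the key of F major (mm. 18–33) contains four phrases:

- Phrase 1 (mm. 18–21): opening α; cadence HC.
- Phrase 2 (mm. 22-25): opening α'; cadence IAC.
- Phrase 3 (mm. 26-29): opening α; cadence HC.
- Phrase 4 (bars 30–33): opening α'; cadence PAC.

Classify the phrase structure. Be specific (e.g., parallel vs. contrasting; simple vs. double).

Four phrases in two halves: the first half (bars 18-25) ends with an imperfect authentic cadence, the second (bars 26–33) with a perfect authentic cadence — a large antecedent–consequent pair, i.e. a double period.
Phrase 3 begins with the same material as phrase 1, making it parallel.

parallel double period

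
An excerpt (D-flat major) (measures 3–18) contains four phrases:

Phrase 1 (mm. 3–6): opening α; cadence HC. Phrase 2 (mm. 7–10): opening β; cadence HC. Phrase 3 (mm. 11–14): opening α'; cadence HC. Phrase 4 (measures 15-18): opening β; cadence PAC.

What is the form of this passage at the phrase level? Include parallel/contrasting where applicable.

parallel double period

Four phrases in two halves: the first half (bars 3–10) ends with a half cadence, the second (bars 11–18) with a perfect authentic cadence — a large antecedent–consequent pair, i.e. a double period.
Phrase 3 begins with the same material as phrase 1, making it parallel.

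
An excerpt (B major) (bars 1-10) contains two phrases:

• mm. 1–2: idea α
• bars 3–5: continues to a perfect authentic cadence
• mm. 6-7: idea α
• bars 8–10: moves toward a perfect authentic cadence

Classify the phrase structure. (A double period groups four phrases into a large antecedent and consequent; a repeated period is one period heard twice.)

repeated phrase

Both phrases have the same opening (α) and the same cadence (perfect authentic cadence): the second is a restatement, not a consequent, so this is a repeated phrase rather than a period.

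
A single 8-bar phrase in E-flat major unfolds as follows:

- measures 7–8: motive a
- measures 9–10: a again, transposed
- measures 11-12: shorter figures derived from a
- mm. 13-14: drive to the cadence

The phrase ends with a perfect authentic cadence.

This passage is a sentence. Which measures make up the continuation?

measures 11–14

After the presentation (bars 7-10), the continuation covers the fragmentation through the cadence: bars 11–14.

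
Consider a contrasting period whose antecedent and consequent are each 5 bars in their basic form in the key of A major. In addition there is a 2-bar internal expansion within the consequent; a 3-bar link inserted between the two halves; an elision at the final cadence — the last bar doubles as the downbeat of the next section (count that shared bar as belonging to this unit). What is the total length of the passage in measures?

15 measures

Basic contrasting period: 5 + 5 = 10 bars.
10 (basic form) + 2 (internal expansion) + 3 (link) = 15.
The elision shares a bar with the next section but does not change this unit's count.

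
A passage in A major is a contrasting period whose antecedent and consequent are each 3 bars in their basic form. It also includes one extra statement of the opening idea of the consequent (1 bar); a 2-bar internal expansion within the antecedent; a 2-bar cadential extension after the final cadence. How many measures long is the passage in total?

Basic contrasting period: 3 + 3 = 6 bars.
6 (basic form) + 1 (extra statement) + 2 (internal expansion) + 2 (cadential extension) = 11.

11 measures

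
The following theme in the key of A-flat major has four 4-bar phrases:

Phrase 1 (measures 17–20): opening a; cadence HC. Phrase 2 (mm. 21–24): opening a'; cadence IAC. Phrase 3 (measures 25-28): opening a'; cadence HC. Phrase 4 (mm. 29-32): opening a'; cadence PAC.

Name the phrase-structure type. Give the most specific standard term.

parallel double period

Four phrases in two halves: the first half (measures 17–24) ends with an imperfect authentic cadence, the second (mm. 25–32) with a perfect authentic cadence — a large antecedent–consequent pair, i.e. a double period.
Phrase 3 begins with the same material as phrase 1, making it parallel.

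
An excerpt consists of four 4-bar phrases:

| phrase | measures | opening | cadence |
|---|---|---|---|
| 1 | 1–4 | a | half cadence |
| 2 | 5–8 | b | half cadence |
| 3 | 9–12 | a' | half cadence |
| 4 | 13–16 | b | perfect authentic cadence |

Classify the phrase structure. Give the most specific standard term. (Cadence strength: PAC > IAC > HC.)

parallel double period

Four phrases in two halves: the first half (mm. 1–8) ends with a half cadence, the second (bars 9–16) with a perfect authentic cadence — a large antecedent–consequent pair, i.e. a double period.
Phrase 3 begins with the same material as phrase 1, making it parallel.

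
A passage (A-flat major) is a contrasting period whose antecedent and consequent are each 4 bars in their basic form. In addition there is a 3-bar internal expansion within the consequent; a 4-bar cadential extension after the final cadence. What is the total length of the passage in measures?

15 measures

Basic contrasting period: 4 + 4 = 8 bars.
8 (basic form) + 3 (internal expansion) + 4 (cadential extension) = 15.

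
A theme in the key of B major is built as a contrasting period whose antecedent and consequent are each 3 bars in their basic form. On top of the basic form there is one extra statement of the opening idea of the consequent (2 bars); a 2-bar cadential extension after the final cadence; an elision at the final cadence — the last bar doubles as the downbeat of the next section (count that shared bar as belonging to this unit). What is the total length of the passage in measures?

10 measures

Basic contrasting period: 3 + 3 = 6 bars.
6 (basic form) + 2 (extra statement) + 2 (cadential extension) = 10.
The elision shares a bar with the next section but does not change this unit's count.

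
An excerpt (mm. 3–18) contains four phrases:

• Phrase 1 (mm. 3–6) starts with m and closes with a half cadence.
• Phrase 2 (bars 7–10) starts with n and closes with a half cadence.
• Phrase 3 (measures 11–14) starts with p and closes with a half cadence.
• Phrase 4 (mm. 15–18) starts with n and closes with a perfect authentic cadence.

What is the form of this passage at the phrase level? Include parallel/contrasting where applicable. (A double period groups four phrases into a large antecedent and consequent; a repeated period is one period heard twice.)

Four phrases in two halves: the first half (bars 3–10) ends with a half cadence, the second (mm. 11-18) with a perfect authentic cadence — a large antecedent–consequent pair, i.e. a double period.
Phrase 3 begins with different material from phrase 1, making it contrasting.

contrasting double period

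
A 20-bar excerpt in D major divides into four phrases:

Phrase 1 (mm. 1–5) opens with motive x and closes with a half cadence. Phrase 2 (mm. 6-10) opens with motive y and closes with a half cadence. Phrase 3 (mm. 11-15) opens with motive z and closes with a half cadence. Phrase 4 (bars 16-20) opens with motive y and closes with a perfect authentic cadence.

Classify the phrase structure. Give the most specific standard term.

Four phrases in two halves: the first half (measures 1-10) ends with a half cadence, the second (bars 11-20) with a perfect authentic cadence — a large antecedent–consequent pair, i.e. a double period.
Phrase 3 begins with different material from phrase 1, making it contrasting.

contrasting double period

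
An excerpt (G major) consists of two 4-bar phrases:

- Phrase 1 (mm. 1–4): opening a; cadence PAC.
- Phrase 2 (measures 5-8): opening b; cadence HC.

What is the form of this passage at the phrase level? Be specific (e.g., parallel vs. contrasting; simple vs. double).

phrase group

The second phrase closes with a half cadence, which is not stronger than the first phrase's perfect authentic cadence; without a weak→strong cadential pair there is no antecedent–consequent relationship, so this is a phrase group rather than a period.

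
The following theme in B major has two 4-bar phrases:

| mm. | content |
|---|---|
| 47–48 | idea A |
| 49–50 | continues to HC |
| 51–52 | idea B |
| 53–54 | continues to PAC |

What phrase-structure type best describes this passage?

contrasting period

Phrase 1 ends with a half cadence (weaker) and phrase 2 with a perfect authentic cadence (stronger): antecedent + consequent = a period.
The two phrases open with different material (A / B), so the period is contrasting.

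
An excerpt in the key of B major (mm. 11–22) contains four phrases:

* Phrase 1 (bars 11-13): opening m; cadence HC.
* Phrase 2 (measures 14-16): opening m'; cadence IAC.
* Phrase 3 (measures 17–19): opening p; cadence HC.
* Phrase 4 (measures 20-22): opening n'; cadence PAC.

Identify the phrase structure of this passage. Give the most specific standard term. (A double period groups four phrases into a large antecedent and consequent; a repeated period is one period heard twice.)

contrasting double period

Four phrases in two halves: the first half (mm. 11-16) ends with an imperfect authentic cadence, the second (mm. 17–22) with a perfect authentic cadence — a large antecedent–consequent pair, i.e. a double period.
Phrase 3 begins with different material from phrase 1, making it contrasting.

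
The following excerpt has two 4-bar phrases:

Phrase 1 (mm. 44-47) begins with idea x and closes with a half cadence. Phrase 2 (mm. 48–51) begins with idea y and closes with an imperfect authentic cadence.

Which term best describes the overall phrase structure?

Phrase 1 ends with a half cadence (weaker) and phrase 2 with an imperfect authentic cadence (stronger): antecedent + consequent = a period.
The two phrases open with different material (x / y), so the period is contrasting.

contrasting period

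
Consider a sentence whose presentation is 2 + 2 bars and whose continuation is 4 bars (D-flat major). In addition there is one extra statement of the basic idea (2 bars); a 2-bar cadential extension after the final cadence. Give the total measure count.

12 measures

Basic sentence: 2 + 2 + 4 = 8 bars.
8 (basic form) + 2 (extra statement) + 2 (cadential extension) = 12.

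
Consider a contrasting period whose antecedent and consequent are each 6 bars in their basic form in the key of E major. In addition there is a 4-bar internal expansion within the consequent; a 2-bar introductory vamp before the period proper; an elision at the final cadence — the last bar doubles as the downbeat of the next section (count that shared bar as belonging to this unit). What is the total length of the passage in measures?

18 measures

Basic contrasting period: 6 + 6 = 12 bars.
12 (basic form) + 4 (internal expansion) + 2 (introduction) = 18.
The elision shares a bar with the next section but does not change this unit's count.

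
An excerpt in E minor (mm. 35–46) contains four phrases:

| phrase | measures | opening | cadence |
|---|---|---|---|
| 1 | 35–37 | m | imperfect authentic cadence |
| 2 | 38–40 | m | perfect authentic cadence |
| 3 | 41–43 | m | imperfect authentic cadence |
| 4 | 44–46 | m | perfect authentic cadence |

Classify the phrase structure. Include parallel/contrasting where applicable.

The cadence pattern IAC–PAC–IAC–PAC is weak–strong twice, and phrases 3–4 restate phrases 1–2: a period heard twice, not a double period (which would end weakly at phrase 2).

repeated period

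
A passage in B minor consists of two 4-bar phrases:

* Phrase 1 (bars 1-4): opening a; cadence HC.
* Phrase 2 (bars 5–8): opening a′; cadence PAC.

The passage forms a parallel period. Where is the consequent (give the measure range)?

measures 5–8

The antecedent is the phrase ending with the weaker cadence (half cadence, phrase 1) and the consequent the one ending more conclusively (perfect authentic cadence, phrase 2); the consequent is measures 5–8.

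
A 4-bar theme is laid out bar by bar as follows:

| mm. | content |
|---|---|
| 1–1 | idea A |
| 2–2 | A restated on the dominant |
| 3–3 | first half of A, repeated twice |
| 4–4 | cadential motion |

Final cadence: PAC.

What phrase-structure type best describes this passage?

Basic idea (m. 1) + its repetition (m. 2) form the presentation; fragmentation and cadence (measures 3–4) form the continuation — the 4-bar whole is a sentence.

sentence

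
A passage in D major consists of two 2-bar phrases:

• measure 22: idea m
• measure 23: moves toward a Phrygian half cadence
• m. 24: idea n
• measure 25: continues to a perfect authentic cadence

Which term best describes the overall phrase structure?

contrasting period

Phrase 1 ends with a Phrygian half cadence (weaker) and phrase 2 with a perfect authentic cadence (stronger): antecedent + consequent = a period.
The two phrases open with different material (m / n), so the period is contrasting.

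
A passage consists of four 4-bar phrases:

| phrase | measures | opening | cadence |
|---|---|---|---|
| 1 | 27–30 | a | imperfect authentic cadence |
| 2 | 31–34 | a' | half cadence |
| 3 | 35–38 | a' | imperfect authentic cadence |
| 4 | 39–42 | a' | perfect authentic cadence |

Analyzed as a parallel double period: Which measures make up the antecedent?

In a double period the four phrases pair into a large antecedent (phrases 1–2, ending half cadence) and a large consequent (phrases 3–4, ending perfect authentic cadence). The antecedent spans mm. 27-34.

measures 27–34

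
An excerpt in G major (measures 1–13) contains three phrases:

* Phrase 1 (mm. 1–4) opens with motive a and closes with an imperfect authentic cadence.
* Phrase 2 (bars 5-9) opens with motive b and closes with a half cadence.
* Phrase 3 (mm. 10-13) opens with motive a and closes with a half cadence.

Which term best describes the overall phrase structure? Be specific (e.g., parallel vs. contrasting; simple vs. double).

The final phrase closes with a half cadence, which is not stronger than the preceding half cadence; the 3 phrases lack an overall antecedent–consequent design and so form a phrase group.

phrase group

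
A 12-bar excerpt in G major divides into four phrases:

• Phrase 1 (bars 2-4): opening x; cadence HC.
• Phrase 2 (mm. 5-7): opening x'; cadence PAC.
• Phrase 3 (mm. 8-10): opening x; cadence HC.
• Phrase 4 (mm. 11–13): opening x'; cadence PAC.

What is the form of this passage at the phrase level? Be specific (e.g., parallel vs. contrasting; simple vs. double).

The cadence pattern HC–PAC–HC–PAC is weak–strong twice, and phrases 3–4 restate phrases 1–2: a period heard twice, not a double period (which would end weakly at phrase 2).

repeated period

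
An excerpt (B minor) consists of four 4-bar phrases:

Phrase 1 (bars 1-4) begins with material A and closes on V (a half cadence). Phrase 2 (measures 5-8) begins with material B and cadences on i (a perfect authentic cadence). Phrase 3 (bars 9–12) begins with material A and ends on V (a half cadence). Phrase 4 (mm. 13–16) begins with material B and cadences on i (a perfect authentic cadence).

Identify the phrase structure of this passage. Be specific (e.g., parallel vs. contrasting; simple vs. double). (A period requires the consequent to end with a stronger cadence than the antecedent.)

The cadence pattern HC–PAC–HC–PAC is weak–strong twice, and phrases 3–4 restate phrases 1–2: a period heard twice, not a double period (which would end weakly at phrase 2).

repeated period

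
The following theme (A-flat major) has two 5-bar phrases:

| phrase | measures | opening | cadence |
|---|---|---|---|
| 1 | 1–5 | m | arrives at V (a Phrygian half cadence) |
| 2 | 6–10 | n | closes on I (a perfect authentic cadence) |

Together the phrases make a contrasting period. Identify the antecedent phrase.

The phrase ending with the weaker cadence (Phrygian half cadence) is the antecedent; the one ending more conclusively (perfect authentic cadence) is the consequent. The antecedent is phrase 1.

phrase 1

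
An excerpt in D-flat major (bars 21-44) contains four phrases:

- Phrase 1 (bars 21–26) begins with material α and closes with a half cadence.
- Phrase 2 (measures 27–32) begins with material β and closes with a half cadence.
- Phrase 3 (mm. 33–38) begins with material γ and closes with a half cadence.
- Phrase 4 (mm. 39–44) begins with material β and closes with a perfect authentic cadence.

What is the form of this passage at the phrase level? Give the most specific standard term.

contrasting double period

Four phrases in two halves: the first half (measures 21–32) ends with a half cadence, the second (mm. 33–44) with a perfect authentic cadence — a large antecedent–consequent pair, i.e. a double period.
Phrase 3 begins with different material from phrase 1, making it contrasting.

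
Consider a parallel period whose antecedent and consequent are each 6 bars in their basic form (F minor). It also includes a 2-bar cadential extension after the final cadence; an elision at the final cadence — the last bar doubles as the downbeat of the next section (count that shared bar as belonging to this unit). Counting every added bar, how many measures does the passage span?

14 measures

Basic parallel period: 6 + 6 = 12 bars.
12 (basic form) + 2 (cadential extension) = 14.
The elision shares a bar with the next section but does not change this unit's count.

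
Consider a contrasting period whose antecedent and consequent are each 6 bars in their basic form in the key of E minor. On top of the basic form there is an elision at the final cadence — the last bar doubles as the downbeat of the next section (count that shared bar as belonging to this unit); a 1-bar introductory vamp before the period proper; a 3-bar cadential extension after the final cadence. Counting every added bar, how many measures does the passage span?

Basic contrasting period: 6 + 6 = 12 bars.
12 (basic form) + 1 (introduction) + 3 (cadential extension) = 16.
The elision shares a bar with the next section but does not change this unit's count.

16 measures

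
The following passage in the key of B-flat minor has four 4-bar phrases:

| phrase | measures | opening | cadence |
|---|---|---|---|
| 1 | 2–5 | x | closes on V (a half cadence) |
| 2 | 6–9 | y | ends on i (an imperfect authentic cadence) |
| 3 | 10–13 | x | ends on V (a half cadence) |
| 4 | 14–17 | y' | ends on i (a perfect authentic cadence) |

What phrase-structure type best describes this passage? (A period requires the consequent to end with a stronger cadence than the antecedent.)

Four phrases in two halves: the first half (measures 2-9) ends with an imperfect authentic cadence, the second (bars 10–17) with a perfect authentic cadence — a large antecedent–consequent pair, i.e. a double period.
Phrase 3 begins with the same material as phrase 1, making it parallel.

parallel double period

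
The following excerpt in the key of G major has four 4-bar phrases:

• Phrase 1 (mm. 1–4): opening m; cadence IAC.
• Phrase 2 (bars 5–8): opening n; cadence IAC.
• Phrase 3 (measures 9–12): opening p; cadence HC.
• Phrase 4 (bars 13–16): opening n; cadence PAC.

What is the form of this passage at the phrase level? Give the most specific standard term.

Four phrases in two halves: the first half (bars 1–8) ends with an imperfect authentic cadence, the second (mm. 9–16) with a perfect authentic cadence — a large antecedent–consequent pair, i.e. a double period.
Phrase 3 begins with different material from phrase 1, making it contrasting.

contrasting double period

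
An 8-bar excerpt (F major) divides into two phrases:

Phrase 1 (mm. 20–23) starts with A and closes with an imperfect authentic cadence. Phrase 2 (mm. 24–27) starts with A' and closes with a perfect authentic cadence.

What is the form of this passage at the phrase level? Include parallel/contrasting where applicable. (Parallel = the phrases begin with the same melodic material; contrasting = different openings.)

Phrase 1 ends with an imperfect authentic cadence (weaker) and phrase 2 with a perfect authentic cadence (stronger): antecedent + consequent = a period.
The two phrases open with the same material (A / A'), so the period is parallel.

parallel period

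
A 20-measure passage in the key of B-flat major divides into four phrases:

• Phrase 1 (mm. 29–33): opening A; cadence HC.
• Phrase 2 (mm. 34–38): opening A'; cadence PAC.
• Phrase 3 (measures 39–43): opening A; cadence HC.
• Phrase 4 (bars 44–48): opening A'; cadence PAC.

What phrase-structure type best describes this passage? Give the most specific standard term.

The cadence pattern HC–PAC–HC–PAC is weak–strong twice, and phrases 3–4 restate phrases 1–2: a period heard twice, not a double period (which would end weakly at phrase 2).

repeated period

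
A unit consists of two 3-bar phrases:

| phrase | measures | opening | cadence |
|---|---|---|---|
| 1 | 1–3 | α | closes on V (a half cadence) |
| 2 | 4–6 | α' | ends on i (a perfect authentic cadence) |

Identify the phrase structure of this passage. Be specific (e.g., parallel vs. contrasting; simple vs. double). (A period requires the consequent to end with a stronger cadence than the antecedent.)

parallel period

Phrase 1 ends with a half cadence (weaker) and phrase 2 with a perfect authentic cadence (stronger): antecedent + consequent = a period.
The two phrases open with the same material (α / α'), so the period is parallel.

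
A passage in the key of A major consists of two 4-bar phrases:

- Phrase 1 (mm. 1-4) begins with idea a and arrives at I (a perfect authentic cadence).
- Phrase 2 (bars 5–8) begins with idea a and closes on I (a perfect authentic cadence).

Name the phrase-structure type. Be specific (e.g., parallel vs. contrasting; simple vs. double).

repeated phrase

Both phrases have the same opening (a) and the same cadence (perfect authentic cadence): the second is a restatement, not a consequent, so this is a repeated phrase rather than a period.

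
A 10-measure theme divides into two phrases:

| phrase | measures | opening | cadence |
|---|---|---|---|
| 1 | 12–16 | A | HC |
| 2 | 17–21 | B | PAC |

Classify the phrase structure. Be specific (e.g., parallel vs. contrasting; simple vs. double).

contrasting period

Phrase 1 ends with a half cadence (weaker) and phrase 2 with a perfect authentic cadence (stronger): antecedent + consequent = a period.
The two phrases open with different material (A / B), so the period is contrasting.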